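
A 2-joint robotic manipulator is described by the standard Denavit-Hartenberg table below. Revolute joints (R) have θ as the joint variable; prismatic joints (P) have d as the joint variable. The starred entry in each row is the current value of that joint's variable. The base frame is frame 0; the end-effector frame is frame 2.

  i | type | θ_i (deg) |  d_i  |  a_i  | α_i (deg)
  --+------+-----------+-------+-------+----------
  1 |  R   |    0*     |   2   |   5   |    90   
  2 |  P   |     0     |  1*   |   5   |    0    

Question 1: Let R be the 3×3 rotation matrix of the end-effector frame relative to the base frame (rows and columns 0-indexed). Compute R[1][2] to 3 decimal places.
-1.000

End-effector z-axis (col 2 of R) = (0.0000,-1.0000,0.0000)
R[1][2] = -1.0000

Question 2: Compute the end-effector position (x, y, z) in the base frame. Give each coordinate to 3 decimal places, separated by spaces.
10.000 -1.000 2.000

after link 1: o_1 = (5.0000, 0.0000, 2.0000)
after link 2: o_2 = (10.0000, -1.0000, 2.0000)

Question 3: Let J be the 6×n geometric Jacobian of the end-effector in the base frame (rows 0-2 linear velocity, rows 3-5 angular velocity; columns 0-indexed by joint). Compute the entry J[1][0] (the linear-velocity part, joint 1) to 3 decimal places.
10.000

axis z_0 = ẑ; lever o_n−o_0 = (10.0000,-1.0000,2.0000)
cross product → J_v[:, 0] = (1.0000,10.0000,-0.0000)
J_ω[:, 0] = z_0
entry J[1][0] = 10.0000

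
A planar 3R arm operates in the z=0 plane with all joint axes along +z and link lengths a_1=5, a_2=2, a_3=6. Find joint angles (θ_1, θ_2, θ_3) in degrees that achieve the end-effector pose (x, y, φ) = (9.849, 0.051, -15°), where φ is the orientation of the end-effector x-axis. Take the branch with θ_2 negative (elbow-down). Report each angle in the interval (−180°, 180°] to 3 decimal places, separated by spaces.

45.002 -119.990 59.988

wrist centre = target − a_3·(cos φ, sin φ) = (4.0534, 1.6039)
cos θ_2 = (19.0030−5²−2²)/(2·5·2) = -0.4999; θ_2 = -119.9902° (elbow-down)
β = atan2(1.6039,4.0534) = 21.5883°; ψ = atan2(-1.7322,4.0003) = -23.4137°
θ_1 = β − ψ = 45.0020°
θ_3 = φ − θ_1 − θ_2 = 59.9882° (wrapped to (-180°,180°])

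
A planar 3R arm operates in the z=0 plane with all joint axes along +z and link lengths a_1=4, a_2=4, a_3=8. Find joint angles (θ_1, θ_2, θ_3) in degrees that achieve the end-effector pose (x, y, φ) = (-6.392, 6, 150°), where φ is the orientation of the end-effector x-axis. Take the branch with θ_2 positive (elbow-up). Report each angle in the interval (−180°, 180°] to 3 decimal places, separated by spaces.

-0.008 149.999 0.009

wrist centre = target − a_3·(cos φ, sin φ) = (0.5362, 2.0000)
cos θ_2 = (4.2875−4²−4²)/(2·4·4) = -0.8660; θ_2 = 149.9988° (elbow-up)
β = atan2(2.0000,0.5362) = 74.9919°; ψ = atan2(2.0001,0.5359) = 74.9994°
θ_1 = β − ψ = -0.0076°
θ_3 = φ − θ_1 − θ_2 = 0.0087° (wrapped to (-180°,180°])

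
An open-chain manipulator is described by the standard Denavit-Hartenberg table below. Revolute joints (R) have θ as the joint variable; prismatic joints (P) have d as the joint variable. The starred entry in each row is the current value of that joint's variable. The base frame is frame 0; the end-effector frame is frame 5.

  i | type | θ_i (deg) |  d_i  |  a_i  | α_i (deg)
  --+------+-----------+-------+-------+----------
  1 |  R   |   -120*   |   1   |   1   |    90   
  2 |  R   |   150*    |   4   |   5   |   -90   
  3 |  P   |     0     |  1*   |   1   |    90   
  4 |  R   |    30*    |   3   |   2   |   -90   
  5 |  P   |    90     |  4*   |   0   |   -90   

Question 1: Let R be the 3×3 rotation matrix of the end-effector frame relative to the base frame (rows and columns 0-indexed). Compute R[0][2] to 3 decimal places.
End-effector z-axis (col 2 of R) = (-0.5000,-0.8660,-0.0000)
R[0][2] = -0.5000

-0.500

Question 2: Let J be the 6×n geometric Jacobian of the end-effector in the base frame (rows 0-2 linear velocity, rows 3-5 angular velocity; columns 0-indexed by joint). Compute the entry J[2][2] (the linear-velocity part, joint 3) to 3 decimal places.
prismatic axis z_2 = (0.2500,0.4330,-0.8660)
J_v[:, 2] = z_2; J_ω[:, 2] = (0,0,0)
entry J[2][2] = -0.8660

-0.866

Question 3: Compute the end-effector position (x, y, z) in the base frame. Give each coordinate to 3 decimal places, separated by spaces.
-2.714 9.299 -0.866

after link 1: o_1 = (-0.5000, -0.8660, 1.0000)
after link 2: o_2 = (-1.7990, 4.8840, 3.5000)
after link 3: o_3 = (-1.1160, 6.0670, 3.1340)
after link 4: o_4 = (-2.7141, 9.2990, 3.1340)
after link 5: o_5 = (-2.7141, 9.2990, -0.8660)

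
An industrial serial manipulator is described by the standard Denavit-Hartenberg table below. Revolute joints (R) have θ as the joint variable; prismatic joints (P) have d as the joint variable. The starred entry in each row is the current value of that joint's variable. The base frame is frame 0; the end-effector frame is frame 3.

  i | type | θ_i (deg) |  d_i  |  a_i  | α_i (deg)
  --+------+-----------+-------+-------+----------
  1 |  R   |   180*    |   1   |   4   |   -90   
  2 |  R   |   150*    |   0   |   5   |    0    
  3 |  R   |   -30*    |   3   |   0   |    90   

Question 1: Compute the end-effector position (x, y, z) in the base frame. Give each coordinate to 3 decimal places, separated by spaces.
after link 1: o_1 = (-4.0000, 0.0000, 1.0000)
after link 2: o_2 = (0.3301, -0.0000, -1.5000)
after link 3: o_3 = (0.3301, -3.0000, -1.5000)

0.330 -3.000 -1.500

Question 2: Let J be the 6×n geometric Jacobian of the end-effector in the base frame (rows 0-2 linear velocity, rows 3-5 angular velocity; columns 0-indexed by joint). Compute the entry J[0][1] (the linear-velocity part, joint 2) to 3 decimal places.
axis z_1 = (-0.0000,-1.0000,0.0000); lever o_n−o_1 = (4.3301,-3.0000,-2.5000)
cross product → J_v[:, 1] = (2.5000,-0.0000,4.3301)
J_ω[:, 1] = z_1
entry J[0][1] = 2.5000

2.500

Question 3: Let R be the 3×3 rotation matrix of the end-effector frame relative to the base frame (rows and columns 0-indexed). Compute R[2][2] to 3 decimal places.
-0.500

End-effector z-axis (col 2 of R) = (-0.8660,0.0000,-0.5000)
R[2][2] = -0.5000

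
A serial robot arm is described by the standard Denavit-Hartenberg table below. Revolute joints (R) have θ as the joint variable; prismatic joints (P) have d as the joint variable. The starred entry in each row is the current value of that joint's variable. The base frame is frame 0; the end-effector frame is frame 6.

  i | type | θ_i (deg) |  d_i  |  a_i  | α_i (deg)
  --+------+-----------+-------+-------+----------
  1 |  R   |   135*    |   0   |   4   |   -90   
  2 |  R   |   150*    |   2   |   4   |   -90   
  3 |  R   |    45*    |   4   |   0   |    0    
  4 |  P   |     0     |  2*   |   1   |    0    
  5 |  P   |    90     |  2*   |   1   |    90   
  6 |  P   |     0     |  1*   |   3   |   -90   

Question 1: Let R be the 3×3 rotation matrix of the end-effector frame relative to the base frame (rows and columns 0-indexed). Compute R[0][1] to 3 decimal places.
-0.933

End-effector y-axis (col 1 of R) = (-0.9330,-0.0670,0.3536)
R[0][1] = -0.9330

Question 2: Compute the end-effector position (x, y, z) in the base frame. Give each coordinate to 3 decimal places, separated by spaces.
3.169 0.002 5.635

after link 1: o_1 = (-2.8284, 2.8284, 0.0000)
after link 2: o_2 = (-1.7932, -1.0353, -2.0000)
after link 3: o_3 = (-0.3789, -2.4495, 1.4641)
after link 4: o_4 = (1.2612, -3.0896, 2.8426)
after link 5: o_5 = (2.0353, -2.8637, 4.9282)
after link 6: o_6 = (3.1693, 0.0023, 5.6353)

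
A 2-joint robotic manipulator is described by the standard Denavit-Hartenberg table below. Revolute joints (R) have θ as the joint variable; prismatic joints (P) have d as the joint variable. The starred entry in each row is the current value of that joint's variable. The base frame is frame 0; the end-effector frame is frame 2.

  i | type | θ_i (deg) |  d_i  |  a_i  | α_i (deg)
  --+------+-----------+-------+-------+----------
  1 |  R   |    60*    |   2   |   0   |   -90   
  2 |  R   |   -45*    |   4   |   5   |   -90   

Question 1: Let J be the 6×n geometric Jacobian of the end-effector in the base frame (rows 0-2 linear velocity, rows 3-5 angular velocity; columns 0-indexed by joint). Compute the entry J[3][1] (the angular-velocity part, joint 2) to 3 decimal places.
-0.866

axis z_1 = (-0.8660,0.5000,0.0000); lever o_n−o_1 = (-1.6963,5.0619,3.5355)
cross product → J_v[:, 1] = (1.7678,3.0619,-3.5355)
J_ω[:, 1] = z_1
entry J[3][1] = -0.8660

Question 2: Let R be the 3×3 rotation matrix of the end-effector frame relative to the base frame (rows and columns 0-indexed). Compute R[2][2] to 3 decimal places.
-0.707

End-effector z-axis (col 2 of R) = (0.3536,0.6124,-0.7071)
R[2][2] = -0.7071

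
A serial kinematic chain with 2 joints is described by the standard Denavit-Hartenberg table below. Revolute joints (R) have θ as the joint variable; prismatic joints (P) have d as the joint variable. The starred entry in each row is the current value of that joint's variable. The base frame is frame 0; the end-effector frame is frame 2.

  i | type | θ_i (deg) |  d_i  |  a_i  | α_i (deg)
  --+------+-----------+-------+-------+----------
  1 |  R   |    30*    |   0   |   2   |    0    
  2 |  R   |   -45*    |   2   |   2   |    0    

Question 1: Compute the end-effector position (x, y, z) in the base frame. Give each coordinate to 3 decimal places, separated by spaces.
after link 1: o_1 = (1.7321, 1.0000, 0.0000)
after link 2: o_2 = (3.6639, 0.4824, 2.0000)

3.664 0.482 2.000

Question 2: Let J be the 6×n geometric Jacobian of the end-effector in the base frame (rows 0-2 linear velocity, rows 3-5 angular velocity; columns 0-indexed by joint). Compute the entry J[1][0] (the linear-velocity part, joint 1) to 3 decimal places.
axis z_0 = ẑ; lever o_n−o_0 = (3.6639,0.4824,2.0000)
cross product → J_v[:, 0] = (-0.4824,3.6639,0.0000)
J_ω[:, 0] = z_0
entry J[1][0] = 3.6639

3.664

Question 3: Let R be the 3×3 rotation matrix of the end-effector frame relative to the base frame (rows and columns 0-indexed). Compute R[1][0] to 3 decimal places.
-0.259

End-effector x-axis (col 0 of R) = (0.9659,-0.2588,0.0000)
R[1][0] = -0.2588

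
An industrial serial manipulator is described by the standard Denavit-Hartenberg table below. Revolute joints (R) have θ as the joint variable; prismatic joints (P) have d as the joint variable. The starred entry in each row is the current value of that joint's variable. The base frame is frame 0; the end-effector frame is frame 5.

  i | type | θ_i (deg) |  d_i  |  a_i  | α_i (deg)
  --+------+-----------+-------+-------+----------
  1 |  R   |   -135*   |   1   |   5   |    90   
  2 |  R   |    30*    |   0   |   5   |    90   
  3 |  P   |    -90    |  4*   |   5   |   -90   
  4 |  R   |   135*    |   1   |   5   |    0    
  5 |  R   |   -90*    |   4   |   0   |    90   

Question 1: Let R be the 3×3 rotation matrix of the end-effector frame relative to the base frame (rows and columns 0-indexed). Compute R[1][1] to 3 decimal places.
End-effector y-axis (col 1 of R) = (-0.6124,-0.6124,0.5000)
R[1][1] = -0.6124

-0.612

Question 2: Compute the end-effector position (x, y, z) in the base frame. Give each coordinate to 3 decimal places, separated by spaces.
after link 1: o_1 = (-3.5355, -3.5355, 1.0000)
after link 2: o_2 = (-6.5974, -6.5974, 3.5000)
after link 3: o_3 = (-4.4761, -11.5471, 0.0359)
after link 4: o_4 = (-6.3384, -8.4095, 3.5978)
after link 5: o_5 = (-8.7879, -10.8590, 5.5978)

-8.788 -10.859 5.598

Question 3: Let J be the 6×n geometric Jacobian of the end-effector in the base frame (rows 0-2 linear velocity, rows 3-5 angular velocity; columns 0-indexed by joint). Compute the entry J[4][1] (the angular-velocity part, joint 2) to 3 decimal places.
0.707

axis z_1 = (-0.7071,0.7071,0.0000); lever o_n−o_1 = (-5.2524,-7.3235,4.5978)
cross product → J_v[:, 1] = (3.2511,3.2511,8.8925)
J_ω[:, 1] = z_1
entry J[4][1] = 0.7071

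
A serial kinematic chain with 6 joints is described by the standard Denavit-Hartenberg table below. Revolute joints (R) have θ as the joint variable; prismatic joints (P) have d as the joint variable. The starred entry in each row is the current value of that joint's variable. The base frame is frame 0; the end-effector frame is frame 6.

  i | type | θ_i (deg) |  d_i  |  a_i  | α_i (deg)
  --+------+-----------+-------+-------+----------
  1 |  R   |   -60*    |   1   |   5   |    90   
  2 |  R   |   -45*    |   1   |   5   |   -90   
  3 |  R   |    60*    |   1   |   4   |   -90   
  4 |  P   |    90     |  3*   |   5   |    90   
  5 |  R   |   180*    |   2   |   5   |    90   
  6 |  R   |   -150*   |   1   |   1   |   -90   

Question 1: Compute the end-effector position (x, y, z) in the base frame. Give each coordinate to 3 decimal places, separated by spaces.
after link 1: o_1 = (2.5000, -4.3301, 1.0000)
after link 2: o_2 = (3.4017, -7.8920, -2.5355)
after link 3: o_3 = (7.4624, -7.9971, -3.2426)
after link 4: o_4 = (6.0751, -2.5942, -4.9411)
after link 5: o_5 = (9.6964, -5.4024, -2.1126)
after link 6: o_6 = (9.0537, -4.1552, -1.9359)

9.054 -4.155 -1.936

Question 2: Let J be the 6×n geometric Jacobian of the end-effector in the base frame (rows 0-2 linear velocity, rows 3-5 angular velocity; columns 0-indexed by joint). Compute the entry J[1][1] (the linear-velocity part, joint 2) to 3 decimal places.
axis z_1 = (-0.8660,-0.5000,0.0000); lever o_n−o_1 = (6.5537,0.1750,-2.9359)
cross product → J_v[:, 1] = (1.4679,-2.5425,3.1253)
J_ω[:, 1] = z_1
entry J[1][1] = -2.5425

-2.543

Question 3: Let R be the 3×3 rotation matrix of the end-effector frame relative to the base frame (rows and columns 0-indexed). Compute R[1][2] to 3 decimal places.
End-effector z-axis (col 2 of R) = (-0.6258,-0.4160,0.6597)
R[1][2] = -0.4160

-0.416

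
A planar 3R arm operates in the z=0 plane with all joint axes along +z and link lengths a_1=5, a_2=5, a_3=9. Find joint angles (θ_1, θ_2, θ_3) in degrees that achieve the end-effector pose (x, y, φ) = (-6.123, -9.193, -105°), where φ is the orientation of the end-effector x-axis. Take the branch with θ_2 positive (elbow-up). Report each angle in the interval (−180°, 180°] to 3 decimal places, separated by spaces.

120.001 135.005 -0.006

wrist centre = target − a_3·(cos φ, sin φ) = (-3.7936, -0.4997)
cos θ_2 = (14.6413−5²−5²)/(2·5·5) = -0.7072; θ_2 = 135.0055° (elbow-up)
β = atan2(-0.4997,-3.7936) = -172.4966°; ψ = atan2(3.5352,1.4641) = 67.5027°
θ_1 = β − ψ = -239.9994°
θ_3 = φ − θ_1 − θ_2 = -0.0061° (wrapped to (-180°,180°])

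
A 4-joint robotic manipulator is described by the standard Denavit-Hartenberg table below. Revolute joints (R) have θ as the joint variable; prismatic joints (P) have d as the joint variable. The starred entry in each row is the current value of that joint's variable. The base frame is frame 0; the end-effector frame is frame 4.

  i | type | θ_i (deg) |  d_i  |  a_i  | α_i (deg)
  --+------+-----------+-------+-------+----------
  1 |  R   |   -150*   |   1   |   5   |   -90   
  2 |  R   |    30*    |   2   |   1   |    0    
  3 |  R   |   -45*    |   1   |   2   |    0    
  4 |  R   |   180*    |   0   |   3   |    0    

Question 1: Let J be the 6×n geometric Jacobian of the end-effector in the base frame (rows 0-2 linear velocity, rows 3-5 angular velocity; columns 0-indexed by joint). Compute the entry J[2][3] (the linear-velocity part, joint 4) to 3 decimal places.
2.898

axis z_3 = (0.5000,-0.8660,0.0000); lever o_n−o_3 = (2.5095,1.4489,-0.7765)
cross product → J_v[:, 3] = (0.6724,0.3882,2.8978)
J_ω[:, 3] = z_3
entry J[2][3] = 2.8978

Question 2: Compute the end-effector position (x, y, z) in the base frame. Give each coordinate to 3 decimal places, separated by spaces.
after link 1: o_1 = (-4.3301, -2.5000, 1.0000)
after link 2: o_2 = (-4.0801, -4.6651, 0.5000)
after link 3: o_3 = (-5.2532, -6.4970, 1.0176)
after link 4: o_4 = (-2.7436, -5.0481, 0.2412)

-2.744 -5.048 0.241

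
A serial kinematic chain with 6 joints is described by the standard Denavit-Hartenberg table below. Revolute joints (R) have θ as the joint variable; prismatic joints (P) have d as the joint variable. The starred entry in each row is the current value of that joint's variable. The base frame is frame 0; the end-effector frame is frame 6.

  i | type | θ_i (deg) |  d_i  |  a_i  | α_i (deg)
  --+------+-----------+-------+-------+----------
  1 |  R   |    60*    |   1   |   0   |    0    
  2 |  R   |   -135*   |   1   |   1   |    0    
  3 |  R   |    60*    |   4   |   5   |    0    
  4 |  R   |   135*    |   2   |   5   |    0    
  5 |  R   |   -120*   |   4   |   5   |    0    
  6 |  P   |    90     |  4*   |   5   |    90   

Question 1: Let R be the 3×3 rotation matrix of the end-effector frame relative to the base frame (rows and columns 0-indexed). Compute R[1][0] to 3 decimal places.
End-effector x-axis (col 0 of R) = (0.0000,1.0000,0.0000)
R[1][0] = 1.0000

1.000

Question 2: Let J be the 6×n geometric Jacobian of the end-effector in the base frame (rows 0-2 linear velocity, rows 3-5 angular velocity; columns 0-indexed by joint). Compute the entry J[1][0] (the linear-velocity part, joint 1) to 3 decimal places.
axis z_0 = ẑ; lever o_n−o_0 = (7.5884,7.0701,16.0000)
cross product → J_v[:, 0] = (-7.0701,7.5884,0.0000)
J_ω[:, 0] = z_0
entry J[1][0] = 7.5884

7.588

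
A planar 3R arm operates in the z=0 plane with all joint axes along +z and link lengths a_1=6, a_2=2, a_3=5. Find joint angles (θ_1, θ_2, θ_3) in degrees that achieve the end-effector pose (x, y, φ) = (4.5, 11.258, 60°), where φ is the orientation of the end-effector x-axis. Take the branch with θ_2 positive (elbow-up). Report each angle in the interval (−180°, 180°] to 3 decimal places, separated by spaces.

59.997 60.013 -60.009

wrist centre = target − a_3·(cos φ, sin φ) = (2.0000, 6.9279)
cos θ_2 = (51.9954−6²−2²)/(2·6·2) = 0.4998; θ_2 = 60.0126° (elbow-up)
β = atan2(6.9279,2.0000) = 73.8972°; ψ = atan2(1.7323,6.9996) = 13.9003°
θ_1 = β − ψ = 59.9968°
θ_3 = φ − θ_1 − θ_2 = -60.0095° (wrapped to (-180°,180°])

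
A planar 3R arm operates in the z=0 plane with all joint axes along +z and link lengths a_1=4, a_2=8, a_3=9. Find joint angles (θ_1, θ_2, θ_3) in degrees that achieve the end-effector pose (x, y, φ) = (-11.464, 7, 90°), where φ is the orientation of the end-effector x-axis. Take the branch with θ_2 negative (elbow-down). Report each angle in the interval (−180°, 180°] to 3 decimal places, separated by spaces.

wrist centre = target − a_3·(cos φ, sin φ) = (-11.4640, -2.0000)
cos θ_2 = (135.4233−4²−8²)/(2·4·8) = 0.8660; θ_2 = -30.0042° (elbow-down)
β = atan2(-2.0000,-11.4640) = -170.1038°; ψ = atan2(-4.0005,10.9279) = -20.1067°
θ_1 = β − ψ = -149.9971°
θ_3 = φ − θ_1 − θ_2 = -89.9987° (wrapped to (-180°,180°])

-149.997 -30.004 -89.999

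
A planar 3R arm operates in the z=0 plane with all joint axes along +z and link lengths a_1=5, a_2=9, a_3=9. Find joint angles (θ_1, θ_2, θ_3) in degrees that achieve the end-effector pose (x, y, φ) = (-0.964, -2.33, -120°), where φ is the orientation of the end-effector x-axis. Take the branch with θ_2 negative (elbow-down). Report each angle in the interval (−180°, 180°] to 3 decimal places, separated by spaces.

159.189 -134.999 -144.189

wrist centre = target − a_3·(cos φ, sin φ) = (3.5360, 5.4642)
cos θ_2 = (42.3611−5²−9²)/(2·5·9) = -0.7071; θ_2 = -134.9994° (elbow-down)
β = atan2(5.4642,3.5360) = 57.0924°; ψ = atan2(-6.3640,-1.3639) = -102.0962°
θ_1 = β − ψ = 159.1886°
θ_3 = φ − θ_1 − θ_2 = -144.1892° (wrapped to (-180°,180°])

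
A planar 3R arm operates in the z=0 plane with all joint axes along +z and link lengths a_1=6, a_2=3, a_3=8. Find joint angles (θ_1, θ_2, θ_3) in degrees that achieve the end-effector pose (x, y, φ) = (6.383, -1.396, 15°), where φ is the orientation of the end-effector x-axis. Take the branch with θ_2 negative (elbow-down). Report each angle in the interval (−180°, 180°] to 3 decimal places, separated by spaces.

wrist centre = target − a_3·(cos φ, sin φ) = (-1.3444, -3.4666)
cos θ_2 = (13.8244−6²−3²)/(2·6·3) = -0.8660; θ_2 = -149.9958° (elbow-down)
β = atan2(-3.4666,-1.3444) = -111.1974°; ψ = atan2(-1.5002,3.4020) = -23.7960°
θ_1 = β − ψ = -87.4014°
θ_3 = φ − θ_1 − θ_2 = -107.6028° (wrapped to (-180°,180°])

-87.401 -149.996 -107.603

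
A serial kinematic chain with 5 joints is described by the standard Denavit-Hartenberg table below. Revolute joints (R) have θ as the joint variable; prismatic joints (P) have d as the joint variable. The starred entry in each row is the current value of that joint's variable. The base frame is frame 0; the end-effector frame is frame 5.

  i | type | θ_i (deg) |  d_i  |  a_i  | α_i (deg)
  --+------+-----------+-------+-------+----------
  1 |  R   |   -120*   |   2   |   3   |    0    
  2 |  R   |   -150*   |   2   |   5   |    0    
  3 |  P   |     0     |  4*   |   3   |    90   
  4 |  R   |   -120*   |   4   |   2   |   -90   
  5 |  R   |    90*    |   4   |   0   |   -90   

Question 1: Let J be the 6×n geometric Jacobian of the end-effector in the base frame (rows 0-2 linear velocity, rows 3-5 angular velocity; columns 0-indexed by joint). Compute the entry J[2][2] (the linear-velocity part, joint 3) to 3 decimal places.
prismatic axis z_2 = (0.0000,0.0000,1.0000)
J_v[:, 2] = z_2; J_ω[:, 2] = (0,0,0)
entry J[2][2] = 1.0000

1.000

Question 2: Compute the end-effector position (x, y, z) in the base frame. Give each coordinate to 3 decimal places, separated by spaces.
after link 1: o_1 = (-1.5000, -2.5981, 2.0000)
after link 2: o_2 = (-1.5000, 2.4019, 4.0000)
after link 3: o_3 = (-1.5000, 5.4019, 8.0000)
after link 4: o_4 = (2.5000, 4.4019, 6.2679)
after link 5: o_5 = (2.5000, 7.8660, 4.2679)

2.500 7.866 4.268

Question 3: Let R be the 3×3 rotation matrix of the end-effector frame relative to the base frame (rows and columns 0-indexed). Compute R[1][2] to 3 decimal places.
End-effector z-axis (col 2 of R) = (-0.0000,0.5000,0.8660)
R[1][2] = 0.5000

0.500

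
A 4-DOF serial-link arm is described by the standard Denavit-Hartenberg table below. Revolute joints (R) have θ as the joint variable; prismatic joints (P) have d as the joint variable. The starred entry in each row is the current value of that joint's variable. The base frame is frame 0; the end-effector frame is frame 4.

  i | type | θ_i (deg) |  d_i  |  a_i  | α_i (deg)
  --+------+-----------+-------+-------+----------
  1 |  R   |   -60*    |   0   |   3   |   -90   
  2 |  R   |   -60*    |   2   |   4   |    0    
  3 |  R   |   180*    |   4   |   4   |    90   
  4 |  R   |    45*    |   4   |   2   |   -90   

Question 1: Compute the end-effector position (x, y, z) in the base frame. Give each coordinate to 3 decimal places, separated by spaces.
after link 1: o_1 = (1.5000, -2.5981, 0.0000)
after link 2: o_2 = (4.2321, -3.3301, 3.4641)
after link 3: o_3 = (6.6962, 0.4019, -0.0000)
after link 4: o_4 = (9.2994, -1.2786, -3.2247)

9.299 -1.279 -3.225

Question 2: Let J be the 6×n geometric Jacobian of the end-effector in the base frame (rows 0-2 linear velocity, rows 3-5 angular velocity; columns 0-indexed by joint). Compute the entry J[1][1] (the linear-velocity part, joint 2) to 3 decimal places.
axis z_1 = (0.8660,0.5000,0.0000); lever o_n−o_1 = (7.7994,1.3195,-3.2247)
cross product → J_v[:, 1] = (-1.6124,2.7927,-2.7570)
J_ω[:, 1] = z_1
entry J[1][1] = 2.7927

2.793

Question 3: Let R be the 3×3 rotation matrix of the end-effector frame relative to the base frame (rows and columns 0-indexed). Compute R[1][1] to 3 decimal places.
0.750

End-effector y-axis (col 1 of R) = (-0.4330,0.7500,0.5000)
R[1][1] = 0.7500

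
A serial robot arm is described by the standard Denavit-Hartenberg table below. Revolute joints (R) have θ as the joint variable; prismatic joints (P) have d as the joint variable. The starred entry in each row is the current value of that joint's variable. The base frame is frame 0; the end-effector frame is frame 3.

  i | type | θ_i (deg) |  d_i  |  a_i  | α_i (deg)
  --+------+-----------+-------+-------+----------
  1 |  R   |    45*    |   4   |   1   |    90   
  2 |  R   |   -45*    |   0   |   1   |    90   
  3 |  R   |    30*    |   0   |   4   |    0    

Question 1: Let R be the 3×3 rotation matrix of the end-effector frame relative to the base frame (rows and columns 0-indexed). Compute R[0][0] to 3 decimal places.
0.787

End-effector x-axis (col 0 of R) = (0.7866,0.0795,-0.6124)
R[0][0] = 0.7866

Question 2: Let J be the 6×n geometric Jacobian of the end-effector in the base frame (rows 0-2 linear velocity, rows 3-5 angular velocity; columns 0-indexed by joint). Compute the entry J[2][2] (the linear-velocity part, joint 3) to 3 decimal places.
axis z_2 = (-0.5000,-0.5000,-0.7071); lever o_n−o_2 = (3.1463,0.3178,-2.4495)
cross product → J_v[:, 2] = (1.4495,-3.4495,1.4142)
J_ω[:, 2] = z_2
entry J[2][2] = 1.4142

1.414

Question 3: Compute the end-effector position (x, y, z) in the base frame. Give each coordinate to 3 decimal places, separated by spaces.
after link 1: o_1 = (0.7071, 0.7071, 4.0000)
after link 2: o_2 = (1.2071, 1.2071, 3.2929)
after link 3: o_3 = (4.3534, 1.5249, 0.8434)

4.353 1.525 0.843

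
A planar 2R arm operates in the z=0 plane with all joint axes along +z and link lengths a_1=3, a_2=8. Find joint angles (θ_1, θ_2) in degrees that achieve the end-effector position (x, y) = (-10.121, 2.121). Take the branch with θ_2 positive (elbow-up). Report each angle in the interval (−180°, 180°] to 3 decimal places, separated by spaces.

134.991 45.013

cos θ_2 = (106.9333−3²−8²)/(2·3·8) = 0.7069; θ_2 = 45.0132° (elbow-up)
β = atan2(2.1210,-10.1210) = 168.1641°; ψ = atan2(5.6582,8.6555) = 33.1728°
θ_1 = β − ψ = 134.9913°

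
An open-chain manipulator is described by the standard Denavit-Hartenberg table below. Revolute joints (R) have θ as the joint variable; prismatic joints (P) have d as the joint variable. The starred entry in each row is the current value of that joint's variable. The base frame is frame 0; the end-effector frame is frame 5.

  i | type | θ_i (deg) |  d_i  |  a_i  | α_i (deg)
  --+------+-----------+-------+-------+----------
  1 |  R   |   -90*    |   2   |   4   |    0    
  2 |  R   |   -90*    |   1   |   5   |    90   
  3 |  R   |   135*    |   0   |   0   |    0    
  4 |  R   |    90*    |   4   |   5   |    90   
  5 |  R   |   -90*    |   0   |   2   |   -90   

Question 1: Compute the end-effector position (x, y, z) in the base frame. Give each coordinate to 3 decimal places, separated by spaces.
-1.464 -2.000 -0.536

after link 1: o_1 = (0.0000, -4.0000, 2.0000)
after link 2: o_2 = (-5.0000, -4.0000, 3.0000)
after link 3: o_3 = (-5.0000, -4.0000, 3.0000)
after link 4: o_4 = (-1.4645, -0.0000, -0.5355)
after link 5: o_5 = (-1.4645, -2.0000, -0.5355)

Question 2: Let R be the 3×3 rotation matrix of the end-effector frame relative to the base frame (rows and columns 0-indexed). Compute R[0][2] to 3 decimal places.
End-effector z-axis (col 2 of R) = (0.7071,0.0000,-0.7071)
R[0][2] = 0.7071

0.707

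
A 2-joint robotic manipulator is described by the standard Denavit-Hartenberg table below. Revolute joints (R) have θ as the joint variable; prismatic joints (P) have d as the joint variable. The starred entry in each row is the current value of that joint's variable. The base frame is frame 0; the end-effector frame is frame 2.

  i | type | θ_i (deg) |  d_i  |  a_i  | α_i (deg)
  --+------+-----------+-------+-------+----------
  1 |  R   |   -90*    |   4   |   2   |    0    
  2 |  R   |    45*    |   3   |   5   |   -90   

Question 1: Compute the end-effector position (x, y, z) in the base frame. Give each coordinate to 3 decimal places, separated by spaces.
after link 1: o_1 = (0.0000, -2.0000, 4.0000)
after link 2: o_2 = (3.5355, -5.5355, 7.0000)

3.536 -5.536 7.000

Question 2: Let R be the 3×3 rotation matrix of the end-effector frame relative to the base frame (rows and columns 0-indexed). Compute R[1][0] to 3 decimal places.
-0.707

End-effector x-axis (col 0 of R) = (0.7071,-0.7071,0.0000)
R[1][0] = -0.7071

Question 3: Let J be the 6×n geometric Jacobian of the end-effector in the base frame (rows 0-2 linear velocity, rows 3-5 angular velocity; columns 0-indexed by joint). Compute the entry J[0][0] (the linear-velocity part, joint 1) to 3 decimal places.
5.536

axis z_0 = ẑ; lever o_n−o_0 = (3.5355,-5.5355,7.0000)
cross product → J_v[:, 0] = (5.5355,3.5355,-0.0000)
J_ω[:, 0] = z_0
entry J[0][0] = 5.5355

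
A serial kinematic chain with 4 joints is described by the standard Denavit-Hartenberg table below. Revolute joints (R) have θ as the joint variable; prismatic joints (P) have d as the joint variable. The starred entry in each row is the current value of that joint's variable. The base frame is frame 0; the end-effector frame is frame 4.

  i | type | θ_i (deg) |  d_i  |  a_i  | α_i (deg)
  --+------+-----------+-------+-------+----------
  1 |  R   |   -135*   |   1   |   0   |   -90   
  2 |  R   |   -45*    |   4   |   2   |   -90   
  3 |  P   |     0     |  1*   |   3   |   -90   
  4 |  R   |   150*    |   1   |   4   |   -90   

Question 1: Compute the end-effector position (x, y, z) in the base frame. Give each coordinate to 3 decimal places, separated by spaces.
1.853 -2.389 2.793

after link 1: o_1 = (0.0000, 0.0000, 1.0000)
after link 2: o_2 = (1.8284, -3.8284, 2.4142)
after link 3: o_3 = (-0.1716, -5.8284, 3.8284)
after link 4: o_4 = (1.8534, -2.3893, 2.7932)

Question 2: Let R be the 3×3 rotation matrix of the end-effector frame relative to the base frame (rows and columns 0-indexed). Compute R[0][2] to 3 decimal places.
-0.183

End-effector z-axis (col 2 of R) = (-0.1830,-0.1830,-0.9659)
R[0][2] = -0.1830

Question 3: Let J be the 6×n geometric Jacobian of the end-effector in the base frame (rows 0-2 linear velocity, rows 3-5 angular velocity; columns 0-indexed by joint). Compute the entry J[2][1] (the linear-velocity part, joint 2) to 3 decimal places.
axis z_1 = (0.7071,-0.7071,0.0000); lever o_n−o_1 = (1.8534,-2.3893,1.7932)
cross product → J_v[:, 1] = (-1.2679,-1.2679,-0.3789)
J_ω[:, 1] = z_1
entry J[2][1] = -0.3789

-0.379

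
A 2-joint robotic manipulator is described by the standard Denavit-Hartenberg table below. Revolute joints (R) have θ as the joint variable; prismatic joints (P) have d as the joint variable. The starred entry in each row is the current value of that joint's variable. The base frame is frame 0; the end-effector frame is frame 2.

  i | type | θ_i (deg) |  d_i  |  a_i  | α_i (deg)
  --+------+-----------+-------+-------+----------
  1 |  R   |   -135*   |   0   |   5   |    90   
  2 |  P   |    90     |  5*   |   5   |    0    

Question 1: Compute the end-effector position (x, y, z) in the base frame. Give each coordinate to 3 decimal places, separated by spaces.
-7.071 -0.000 5.000

after link 1: o_1 = (-3.5355, -3.5355, 0.0000)
after link 2: o_2 = (-7.0711, -0.0000, 5.0000)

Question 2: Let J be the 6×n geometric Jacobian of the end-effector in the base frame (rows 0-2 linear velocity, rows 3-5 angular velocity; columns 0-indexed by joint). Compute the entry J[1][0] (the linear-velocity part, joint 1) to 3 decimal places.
axis z_0 = ẑ; lever o_n−o_0 = (-7.0711,-0.0000,5.0000)
cross product → J_v[:, 0] = (0.0000,-7.0711,0.0000)
J_ω[:, 0] = z_0
entry J[1][0] = -7.0711

-7.071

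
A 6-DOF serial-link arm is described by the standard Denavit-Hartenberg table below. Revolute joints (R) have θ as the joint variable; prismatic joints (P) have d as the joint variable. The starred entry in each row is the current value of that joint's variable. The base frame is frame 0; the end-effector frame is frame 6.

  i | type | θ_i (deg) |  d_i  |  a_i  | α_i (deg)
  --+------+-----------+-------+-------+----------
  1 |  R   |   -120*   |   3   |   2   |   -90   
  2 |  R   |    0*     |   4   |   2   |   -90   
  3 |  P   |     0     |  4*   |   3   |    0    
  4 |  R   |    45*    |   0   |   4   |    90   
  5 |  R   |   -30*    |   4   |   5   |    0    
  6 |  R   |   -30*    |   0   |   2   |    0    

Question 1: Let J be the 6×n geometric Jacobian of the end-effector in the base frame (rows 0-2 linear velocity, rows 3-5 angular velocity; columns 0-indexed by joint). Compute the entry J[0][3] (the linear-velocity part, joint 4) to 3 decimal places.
-6.279

axis z_3 = (0.0000,-0.0000,-1.0000); lever o_n−o_3 = (-7.9769,-6.2785,4.2321)
cross product → J_v[:, 3] = (-6.2785,7.9769,-0.0000)
J_ω[:, 3] = z_3
entry J[0][3] = -6.2785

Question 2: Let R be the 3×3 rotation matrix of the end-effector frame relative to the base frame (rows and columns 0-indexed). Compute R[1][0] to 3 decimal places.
-0.129

End-effector x-axis (col 0 of R) = (-0.4830,-0.1294,0.8660)
R[1][0] = -0.1294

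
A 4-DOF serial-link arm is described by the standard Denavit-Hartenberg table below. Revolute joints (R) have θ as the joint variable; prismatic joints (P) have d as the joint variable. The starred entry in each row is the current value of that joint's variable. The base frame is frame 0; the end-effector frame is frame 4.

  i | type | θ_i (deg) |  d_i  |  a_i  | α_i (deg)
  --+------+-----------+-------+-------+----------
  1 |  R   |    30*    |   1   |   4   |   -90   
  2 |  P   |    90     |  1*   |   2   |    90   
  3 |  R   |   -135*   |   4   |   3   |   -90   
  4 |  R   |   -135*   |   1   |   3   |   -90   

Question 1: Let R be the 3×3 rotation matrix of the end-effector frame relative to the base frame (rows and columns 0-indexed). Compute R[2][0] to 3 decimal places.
End-effector x-axis (col 0 of R) = (0.3624,0.7866,-0.5000)
R[2][0] = -0.5000

-0.500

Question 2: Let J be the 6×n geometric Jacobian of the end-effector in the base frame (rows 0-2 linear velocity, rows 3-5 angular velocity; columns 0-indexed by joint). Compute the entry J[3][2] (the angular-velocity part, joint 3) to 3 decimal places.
axis z_2 = (0.8660,0.5000,0.0000); lever o_n−o_2 = (5.9654,1.9102,-0.0858)
cross product → J_v[:, 2] = (-0.0429,0.0743,-1.3284)
J_ω[:, 2] = z_2
entry J[3][2] = 0.8660

0.866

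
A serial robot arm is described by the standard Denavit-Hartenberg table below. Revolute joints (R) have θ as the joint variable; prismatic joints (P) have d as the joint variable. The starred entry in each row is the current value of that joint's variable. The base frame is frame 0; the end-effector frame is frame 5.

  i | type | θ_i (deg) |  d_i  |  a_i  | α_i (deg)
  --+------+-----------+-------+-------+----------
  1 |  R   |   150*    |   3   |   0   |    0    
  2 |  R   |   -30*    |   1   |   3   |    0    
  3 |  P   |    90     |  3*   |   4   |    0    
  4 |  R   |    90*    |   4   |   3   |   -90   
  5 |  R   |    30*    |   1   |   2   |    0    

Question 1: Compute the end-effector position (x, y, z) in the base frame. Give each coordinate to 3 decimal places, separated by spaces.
after link 1: o_1 = (0.0000, 0.0000, 3.0000)
after link 2: o_2 = (-1.5000, 2.5981, 4.0000)
after link 3: o_3 = (-4.9641, 0.5981, 7.0000)
after link 4: o_4 = (-3.4641, -2.0000, 11.0000)
after link 5: o_5 = (-1.7321, -3.0000, 10.0000)

-1.732 -3.000 10.000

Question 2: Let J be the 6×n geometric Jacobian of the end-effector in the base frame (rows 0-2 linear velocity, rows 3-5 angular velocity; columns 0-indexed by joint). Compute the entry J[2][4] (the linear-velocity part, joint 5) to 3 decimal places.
-1.732

axis z_4 = (0.8660,0.5000,0.0000); lever o_n−o_4 = (1.7321,-1.0000,-1.0000)
cross product → J_v[:, 4] = (-0.5000,0.8660,-1.7321)
J_ω[:, 4] = z_4
entry J[2][4] = -1.7321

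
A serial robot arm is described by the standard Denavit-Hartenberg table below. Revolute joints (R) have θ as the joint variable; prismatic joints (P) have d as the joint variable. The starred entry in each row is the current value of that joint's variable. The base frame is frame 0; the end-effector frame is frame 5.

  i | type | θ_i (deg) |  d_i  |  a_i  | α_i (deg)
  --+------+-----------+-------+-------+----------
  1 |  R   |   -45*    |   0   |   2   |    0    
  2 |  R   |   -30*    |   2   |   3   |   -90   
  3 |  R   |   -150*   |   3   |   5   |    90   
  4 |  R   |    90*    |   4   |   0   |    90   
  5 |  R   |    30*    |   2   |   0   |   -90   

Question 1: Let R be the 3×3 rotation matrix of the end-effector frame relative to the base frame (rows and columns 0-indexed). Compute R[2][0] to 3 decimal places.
End-effector x-axis (col 0 of R) = (0.7718,0.4656,-0.4330)
R[2][0] = -0.4330

-0.433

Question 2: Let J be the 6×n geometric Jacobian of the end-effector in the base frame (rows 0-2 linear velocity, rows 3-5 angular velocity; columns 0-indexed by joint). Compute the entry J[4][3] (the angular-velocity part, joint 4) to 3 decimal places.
axis z_3 = (-0.1294,0.4830,-0.8660); lever o_n−o_3 = (-0.9659,3.6049,-2.4641)
cross product → J_v[:, 3] = (1.9319,0.5176,0.0000)
J_ω[:, 3] = z_3
entry J[4][3] = 0.4830

0.483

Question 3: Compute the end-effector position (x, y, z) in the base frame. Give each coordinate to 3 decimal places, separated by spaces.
after link 1: o_1 = (1.4142, -1.4142, 0.0000)
after link 2: o_2 = (2.1907, -4.3120, 2.0000)
after link 3: o_3 = (3.9677, 0.6470, 4.5000)
after link 4: o_4 = (3.4501, 2.5789, 1.0359)
after link 5: o_5 = (3.0018, 4.2519, 2.0359)

3.002 4.252 2.036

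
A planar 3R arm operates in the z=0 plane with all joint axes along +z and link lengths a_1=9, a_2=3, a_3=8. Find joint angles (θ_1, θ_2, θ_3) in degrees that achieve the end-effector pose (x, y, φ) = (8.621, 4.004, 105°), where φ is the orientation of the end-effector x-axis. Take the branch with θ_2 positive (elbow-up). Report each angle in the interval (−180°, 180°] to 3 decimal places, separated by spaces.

-30.004 45.016 89.988

wrist centre = target − a_3·(cos φ, sin φ) = (10.6916, -3.7234)
cos θ_2 = (128.1730−9²−3²)/(2·9·3) = 0.7069; θ_2 = 45.0161° (elbow-up)
β = atan2(-3.7234,10.6916) = -19.2010°; ψ = atan2(2.1219,11.1207) = 10.8026°
θ_1 = β − ψ = -30.0036°
θ_3 = φ − θ_1 − θ_2 = 89.9875° (wrapped to (-180°,180°])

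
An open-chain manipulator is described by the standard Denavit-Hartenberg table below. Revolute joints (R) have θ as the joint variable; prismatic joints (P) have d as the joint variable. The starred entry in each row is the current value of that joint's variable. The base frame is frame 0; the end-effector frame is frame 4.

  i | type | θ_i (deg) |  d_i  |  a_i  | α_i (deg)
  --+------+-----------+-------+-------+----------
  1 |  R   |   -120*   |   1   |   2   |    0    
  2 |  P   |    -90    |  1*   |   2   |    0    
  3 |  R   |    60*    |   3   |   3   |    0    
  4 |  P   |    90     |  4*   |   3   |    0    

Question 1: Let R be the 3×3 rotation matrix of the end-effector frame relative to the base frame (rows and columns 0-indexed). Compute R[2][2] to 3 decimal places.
1.000

End-effector z-axis (col 2 of R) = (0.0000,0.0000,1.0000)
R[2][2] = 1.0000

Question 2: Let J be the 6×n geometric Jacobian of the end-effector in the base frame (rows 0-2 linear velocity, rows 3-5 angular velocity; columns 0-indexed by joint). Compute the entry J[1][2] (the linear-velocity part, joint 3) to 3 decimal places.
axis z_2 = (0.0000,0.0000,1.0000); lever o_n−o_2 = (-1.0981,-4.0981,7.0000)
cross product → J_v[:, 2] = (4.0981,-1.0981,0.0000)
J_ω[:, 2] = z_2
entry J[1][2] = -1.0981

-1.098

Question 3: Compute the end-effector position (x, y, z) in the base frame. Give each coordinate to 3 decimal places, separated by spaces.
after link 1: o_1 = (-1.0000, -1.7321, 1.0000)
after link 2: o_2 = (-2.7321, -0.7321, 2.0000)
after link 3: o_3 = (-5.3301, -2.2321, 5.0000)
after link 4: o_4 = (-3.8301, -4.8301, 9.0000)

-3.830 -4.830 9.000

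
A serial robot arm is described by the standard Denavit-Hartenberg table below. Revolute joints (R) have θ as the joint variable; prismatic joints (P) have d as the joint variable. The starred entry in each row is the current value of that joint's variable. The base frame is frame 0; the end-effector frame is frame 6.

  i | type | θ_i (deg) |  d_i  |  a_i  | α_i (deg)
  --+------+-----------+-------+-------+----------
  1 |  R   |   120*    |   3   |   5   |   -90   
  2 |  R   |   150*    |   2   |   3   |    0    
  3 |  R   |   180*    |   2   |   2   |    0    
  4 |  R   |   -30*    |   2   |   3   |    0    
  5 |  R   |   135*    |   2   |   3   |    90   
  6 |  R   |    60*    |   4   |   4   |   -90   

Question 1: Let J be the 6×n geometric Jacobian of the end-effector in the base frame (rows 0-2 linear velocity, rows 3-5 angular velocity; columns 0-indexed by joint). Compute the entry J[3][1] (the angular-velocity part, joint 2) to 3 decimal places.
axis z_1 = (-0.8660,-0.5000,0.0000); lever o_n−o_1 = (-12.8241,-0.7162,-1.6963)
cross product → J_v[:, 1] = (0.8481,-1.4690,-5.7918)
J_ω[:, 1] = z_1
entry J[3][1] = -0.8660

-0.866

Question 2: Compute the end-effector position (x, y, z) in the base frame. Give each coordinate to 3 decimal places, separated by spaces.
-15.324 3.614 1.304

after link 1: o_1 = (-2.5000, 4.3301, 3.0000)
after link 2: o_2 = (-2.9330, 1.0801, 1.5000)
after link 3: o_3 = (-5.5311, 1.5801, 2.5000)
after link 4: o_4 = (-8.0131, 1.8792, 5.0981)
after link 5: o_5 = (-10.1334, 1.5516, 2.2003)
after link 6: o_6 = (-15.3241, 3.6139, 1.3037)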